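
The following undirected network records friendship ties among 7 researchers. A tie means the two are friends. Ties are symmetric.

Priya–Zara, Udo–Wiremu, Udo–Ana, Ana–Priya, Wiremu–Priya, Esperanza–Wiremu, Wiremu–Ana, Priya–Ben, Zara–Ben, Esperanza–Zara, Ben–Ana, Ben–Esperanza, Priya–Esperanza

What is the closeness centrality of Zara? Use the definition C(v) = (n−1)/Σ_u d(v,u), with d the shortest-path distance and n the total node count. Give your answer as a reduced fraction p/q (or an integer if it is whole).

Distances from Zara: Ana:2, Ben:1, Esperanza:1, Priya:1, Udo:3, Wiremu:2. Sum = 10.
n = 7, so closeness = 6/10 = 3/5.

3/5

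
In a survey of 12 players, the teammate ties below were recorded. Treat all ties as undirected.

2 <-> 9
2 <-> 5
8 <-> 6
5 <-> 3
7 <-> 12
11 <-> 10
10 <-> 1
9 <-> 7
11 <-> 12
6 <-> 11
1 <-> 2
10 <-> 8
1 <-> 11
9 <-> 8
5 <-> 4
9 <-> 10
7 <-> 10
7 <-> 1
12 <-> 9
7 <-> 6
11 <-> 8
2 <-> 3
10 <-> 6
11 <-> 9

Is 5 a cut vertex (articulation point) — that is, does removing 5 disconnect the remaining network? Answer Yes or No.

Removing 5 leaves {1, 2, 3, 6, 7, 8, 9, 10, 11, and 12} with no path to {4}, so the network splits into 2 components. 5 is a cut vertex.

Yes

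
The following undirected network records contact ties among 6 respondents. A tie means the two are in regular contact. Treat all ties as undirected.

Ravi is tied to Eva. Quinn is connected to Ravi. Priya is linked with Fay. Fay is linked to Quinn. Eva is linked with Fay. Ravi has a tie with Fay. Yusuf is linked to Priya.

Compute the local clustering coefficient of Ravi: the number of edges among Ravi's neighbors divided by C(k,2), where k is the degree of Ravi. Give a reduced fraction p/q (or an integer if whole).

2/3

Ravi's neighbors: Eva, Fay, and Quinn (k = 3).
Possible neighbor pairs: C(3,2) = 3. Edges among them: Eva–Fay, Fay–Quinn → e = 2.
Clustering(Ravi) = 2/3.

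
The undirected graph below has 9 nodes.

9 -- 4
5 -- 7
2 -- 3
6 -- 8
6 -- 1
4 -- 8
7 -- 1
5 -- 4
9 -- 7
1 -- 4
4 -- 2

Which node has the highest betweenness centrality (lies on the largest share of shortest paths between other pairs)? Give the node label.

4

Unnormalized betweenness of each node: 1:16/3, 2:7, 3:0, 4:217/12, 5:5/4, 6:3/4, 7:13/6, 8:13/6, 9:5/4.
4 has the largest value, 217/12, making it the main broker — the node through which the most shortest paths run.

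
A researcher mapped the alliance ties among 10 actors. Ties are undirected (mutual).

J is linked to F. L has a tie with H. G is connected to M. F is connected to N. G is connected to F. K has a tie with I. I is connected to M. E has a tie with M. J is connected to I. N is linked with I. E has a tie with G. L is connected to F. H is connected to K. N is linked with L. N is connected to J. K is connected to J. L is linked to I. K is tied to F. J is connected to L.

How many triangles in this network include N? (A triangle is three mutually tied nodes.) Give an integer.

N's neighbors: F, I, J, and L.
Neighbor pairs that are themselves tied: N–F–J; N–F–L; N–I–J; N–I–L; N–J–L. Each forms one triangle with N, for 5 in total.

5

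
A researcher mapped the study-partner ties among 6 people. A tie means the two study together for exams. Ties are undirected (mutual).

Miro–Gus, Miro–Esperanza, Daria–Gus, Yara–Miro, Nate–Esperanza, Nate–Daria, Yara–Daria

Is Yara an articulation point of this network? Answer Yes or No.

Even without Yara, every remaining node can still reach every other (the residual graph is connected), so Yara is not a cut vertex.

No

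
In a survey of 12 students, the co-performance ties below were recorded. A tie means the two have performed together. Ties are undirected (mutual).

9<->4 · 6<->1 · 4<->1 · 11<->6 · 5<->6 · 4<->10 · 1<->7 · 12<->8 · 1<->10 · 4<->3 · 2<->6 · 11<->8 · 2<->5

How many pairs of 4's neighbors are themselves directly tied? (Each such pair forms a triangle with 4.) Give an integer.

4's neighbors: 1, 3, 9, and 10.
Neighbor pairs that are themselves tied: 4–1–10. Each forms one triangle with 4, for 1 in total.

1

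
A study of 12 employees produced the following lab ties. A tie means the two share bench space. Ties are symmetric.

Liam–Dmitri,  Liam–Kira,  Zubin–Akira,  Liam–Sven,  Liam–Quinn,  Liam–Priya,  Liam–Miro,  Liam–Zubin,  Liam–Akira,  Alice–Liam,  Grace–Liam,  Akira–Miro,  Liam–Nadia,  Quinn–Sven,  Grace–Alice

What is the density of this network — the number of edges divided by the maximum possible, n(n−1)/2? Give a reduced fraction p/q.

There are 15 edges and 12 nodes, so the maximum possible is C(12,2) = 66.
Density = 15/66 = 5/22.

5/22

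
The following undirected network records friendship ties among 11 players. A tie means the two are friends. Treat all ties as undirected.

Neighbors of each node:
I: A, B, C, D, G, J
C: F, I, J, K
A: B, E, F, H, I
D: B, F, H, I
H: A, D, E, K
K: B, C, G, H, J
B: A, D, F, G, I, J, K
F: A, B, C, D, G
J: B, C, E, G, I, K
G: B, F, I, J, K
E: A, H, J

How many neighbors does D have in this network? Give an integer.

D is directly tied to B, F, H, and I. That is 4 neighbors, so the degree of D is 4.

4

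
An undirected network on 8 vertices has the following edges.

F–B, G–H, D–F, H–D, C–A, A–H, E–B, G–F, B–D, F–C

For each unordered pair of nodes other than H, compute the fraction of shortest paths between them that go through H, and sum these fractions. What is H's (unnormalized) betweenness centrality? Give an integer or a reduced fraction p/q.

Pairs whose geodesics pass through H — D–G: 1/2; D–A: 1; G–A: 1; B–A: 1/2; E–A: 1/2.
All other pairs contribute 0.
Summing the contributions gives betweenness(H) = 7/2.

7/2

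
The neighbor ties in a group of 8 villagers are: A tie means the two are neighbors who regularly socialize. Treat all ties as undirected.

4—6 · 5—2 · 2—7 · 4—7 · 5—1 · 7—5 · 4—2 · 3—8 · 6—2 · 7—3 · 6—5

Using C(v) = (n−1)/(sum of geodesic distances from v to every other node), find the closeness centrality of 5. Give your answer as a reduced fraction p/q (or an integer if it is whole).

Distances from 5: 1:1, 2:1, 3:2, 4:2, 6:1, 7:1, 8:3. Sum = 11.
n = 8, so closeness = 7/11.

7/11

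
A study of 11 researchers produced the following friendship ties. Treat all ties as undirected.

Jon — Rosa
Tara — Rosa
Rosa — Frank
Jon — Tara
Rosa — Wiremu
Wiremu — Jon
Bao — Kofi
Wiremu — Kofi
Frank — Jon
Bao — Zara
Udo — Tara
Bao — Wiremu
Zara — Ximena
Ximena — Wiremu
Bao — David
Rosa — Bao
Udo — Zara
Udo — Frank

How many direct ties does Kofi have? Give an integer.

2

Kofi is directly tied to Bao and Wiremu. That is 2 neighbors, so the degree of Kofi is 2.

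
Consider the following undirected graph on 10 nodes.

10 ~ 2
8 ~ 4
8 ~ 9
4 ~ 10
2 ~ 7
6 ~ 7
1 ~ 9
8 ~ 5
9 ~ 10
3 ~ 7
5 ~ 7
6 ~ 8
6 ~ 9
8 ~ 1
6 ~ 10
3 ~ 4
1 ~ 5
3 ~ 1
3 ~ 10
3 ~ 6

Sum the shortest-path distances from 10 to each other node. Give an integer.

Distances from 10: 1:2, 2:1, 3:1, 4:1, 5:3, 6:1, 7:2, 8:2, 9:1.
Sum = 2 + 1 + 1 + 1 + 3 + 1 + 2 + 2 + 1 = 14.

14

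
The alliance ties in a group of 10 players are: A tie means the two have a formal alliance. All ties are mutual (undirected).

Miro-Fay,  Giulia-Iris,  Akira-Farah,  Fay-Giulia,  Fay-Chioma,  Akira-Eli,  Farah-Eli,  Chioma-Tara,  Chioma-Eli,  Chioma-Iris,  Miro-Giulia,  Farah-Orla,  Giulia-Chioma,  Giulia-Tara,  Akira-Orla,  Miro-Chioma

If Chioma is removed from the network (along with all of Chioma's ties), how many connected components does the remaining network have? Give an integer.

2

Without Chioma, the remaining ties split the others into: {Fay, Giulia, Iris, Miro, Tara}; {Akira, Eli, Farah, Orla}.
That's 2 separate components.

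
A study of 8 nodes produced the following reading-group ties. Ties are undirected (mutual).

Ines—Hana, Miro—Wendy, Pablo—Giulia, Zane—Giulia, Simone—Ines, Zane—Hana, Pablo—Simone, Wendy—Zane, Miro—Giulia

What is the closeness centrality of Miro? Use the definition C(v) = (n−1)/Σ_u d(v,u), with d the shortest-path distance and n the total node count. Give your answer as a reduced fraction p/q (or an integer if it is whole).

7/16

Distances from Miro: Giulia:1, Hana:3, Ines:4, Pablo:2, Simone:3, Wendy:1, Zane:2. Sum = 16.
n = 8, so closeness = 7/16.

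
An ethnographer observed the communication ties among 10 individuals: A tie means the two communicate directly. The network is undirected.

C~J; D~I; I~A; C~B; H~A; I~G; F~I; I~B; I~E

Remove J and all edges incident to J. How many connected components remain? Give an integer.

1

J's neighbors (C) remain reachable from one another through other ties, so the rest of the network stays in one piece.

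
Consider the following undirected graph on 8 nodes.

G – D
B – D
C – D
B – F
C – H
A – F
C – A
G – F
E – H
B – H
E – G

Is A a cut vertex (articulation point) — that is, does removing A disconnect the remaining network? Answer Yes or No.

No

Even without A, every remaining node can still reach every other (the residual graph is connected), so A is not a cut vertex.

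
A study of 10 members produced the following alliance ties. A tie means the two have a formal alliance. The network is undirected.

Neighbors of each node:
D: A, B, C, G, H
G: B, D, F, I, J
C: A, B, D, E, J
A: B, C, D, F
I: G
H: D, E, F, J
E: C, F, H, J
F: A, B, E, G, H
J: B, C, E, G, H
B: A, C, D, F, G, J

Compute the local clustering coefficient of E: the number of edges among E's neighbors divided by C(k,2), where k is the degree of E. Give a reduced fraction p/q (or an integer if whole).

E's neighbors: C, F, H, and J (k = 4).
Possible neighbor pairs: C(4,2) = 6. Edges among them: C–J, F–H, H–J → e = 3.
Clustering(E) = 3/6 = 1/2.

1/2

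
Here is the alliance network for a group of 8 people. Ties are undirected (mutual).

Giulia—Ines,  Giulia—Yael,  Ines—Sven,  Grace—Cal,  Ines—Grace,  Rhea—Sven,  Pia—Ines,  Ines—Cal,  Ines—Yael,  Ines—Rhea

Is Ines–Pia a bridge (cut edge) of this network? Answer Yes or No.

Without the Ines–Pia edge there is no alternate route between Ines and Pia, so the network disconnects. It is a bridge.

Yes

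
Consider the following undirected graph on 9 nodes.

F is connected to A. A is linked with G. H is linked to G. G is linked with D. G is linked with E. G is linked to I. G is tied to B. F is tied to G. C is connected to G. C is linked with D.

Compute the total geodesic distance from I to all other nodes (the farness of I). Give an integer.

Distances from I: A:2, B:2, C:2, D:2, E:2, F:2, G:1, H:2.
Sum = 2 + 2 + 2 + 2 + 2 + 2 + 1 + 2 = 15.

15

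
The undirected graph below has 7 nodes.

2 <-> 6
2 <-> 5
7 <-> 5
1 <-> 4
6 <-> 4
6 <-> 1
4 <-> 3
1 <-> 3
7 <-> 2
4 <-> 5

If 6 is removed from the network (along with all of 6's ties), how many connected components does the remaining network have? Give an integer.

6's neighbors (1, 2, and 4) remain reachable from one another through other ties, so the rest of the network stays in one piece.

1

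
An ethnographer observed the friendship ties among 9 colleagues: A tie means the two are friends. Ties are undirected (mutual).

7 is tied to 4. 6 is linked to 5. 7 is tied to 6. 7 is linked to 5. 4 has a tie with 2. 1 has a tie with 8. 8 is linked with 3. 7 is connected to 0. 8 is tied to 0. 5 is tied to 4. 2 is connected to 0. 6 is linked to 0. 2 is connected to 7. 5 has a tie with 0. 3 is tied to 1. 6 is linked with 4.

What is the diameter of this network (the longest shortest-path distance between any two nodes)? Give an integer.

Eccentricity of each node (its greatest distance to any other): 0:2, 1:4, 2:3, 3:4, 4:4, 5:3, 6:3, 7:3, 8:3.
The maximum eccentricity is 4, realized for instance by the pair 1–4 via 1 – 8 – 0 – 5 – 4. So the diameter is 4.

4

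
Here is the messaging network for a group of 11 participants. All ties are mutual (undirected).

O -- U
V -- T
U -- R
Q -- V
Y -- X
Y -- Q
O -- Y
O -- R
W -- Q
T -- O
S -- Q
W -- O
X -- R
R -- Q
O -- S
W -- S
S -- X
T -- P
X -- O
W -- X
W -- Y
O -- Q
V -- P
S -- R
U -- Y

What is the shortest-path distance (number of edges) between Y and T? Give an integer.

2

One shortest route is Y – O – T, which uses 2 edges, and Y and T are not directly tied, so nothing shorter exists. So d(Y,T) = 2.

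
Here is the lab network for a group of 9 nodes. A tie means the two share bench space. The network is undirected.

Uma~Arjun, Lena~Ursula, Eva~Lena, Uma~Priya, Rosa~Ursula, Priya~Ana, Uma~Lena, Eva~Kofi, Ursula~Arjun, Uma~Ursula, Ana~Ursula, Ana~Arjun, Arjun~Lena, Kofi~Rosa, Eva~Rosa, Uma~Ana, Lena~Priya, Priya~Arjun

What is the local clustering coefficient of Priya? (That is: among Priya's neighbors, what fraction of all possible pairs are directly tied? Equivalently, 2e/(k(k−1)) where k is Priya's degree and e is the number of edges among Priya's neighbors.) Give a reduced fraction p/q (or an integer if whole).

Priya's neighbors: Ana, Arjun, Lena, and Uma (k = 4).
Possible neighbor pairs: C(4,2) = 6. Edges among them: Ana–Arjun, Ana–Uma, Arjun–Lena, Arjun–Uma, Lena–Uma → e = 5.
Clustering(Priya) = 5/6.

5/6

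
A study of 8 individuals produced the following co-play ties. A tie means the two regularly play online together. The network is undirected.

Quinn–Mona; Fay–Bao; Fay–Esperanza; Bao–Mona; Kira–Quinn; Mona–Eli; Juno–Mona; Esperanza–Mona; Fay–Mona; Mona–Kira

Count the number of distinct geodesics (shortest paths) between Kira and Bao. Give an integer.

1

The shortest distance is 2, and the only length-2 path is Kira–Mona–Bao. So there is exactly 1 shortest path.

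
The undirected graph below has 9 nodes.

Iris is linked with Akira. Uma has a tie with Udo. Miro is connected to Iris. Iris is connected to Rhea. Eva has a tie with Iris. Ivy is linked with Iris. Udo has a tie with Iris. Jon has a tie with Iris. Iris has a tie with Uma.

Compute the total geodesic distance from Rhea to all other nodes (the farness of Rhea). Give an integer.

15

Distances from Rhea: Akira:2, Eva:2, Iris:1, Ivy:2, Jon:2, Miro:2, Udo:2, Uma:2.
Sum = 2 + 2 + 1 + 2 + 2 + 2 + 2 + 2 = 15.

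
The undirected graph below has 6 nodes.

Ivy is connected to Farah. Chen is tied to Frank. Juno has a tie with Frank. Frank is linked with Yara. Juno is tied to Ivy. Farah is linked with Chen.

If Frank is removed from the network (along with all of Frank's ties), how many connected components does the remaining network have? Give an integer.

2

Without Frank, the remaining ties split the others into: {Chen, Farah, Ivy, Juno}; {Yara}.
That's 2 separate components.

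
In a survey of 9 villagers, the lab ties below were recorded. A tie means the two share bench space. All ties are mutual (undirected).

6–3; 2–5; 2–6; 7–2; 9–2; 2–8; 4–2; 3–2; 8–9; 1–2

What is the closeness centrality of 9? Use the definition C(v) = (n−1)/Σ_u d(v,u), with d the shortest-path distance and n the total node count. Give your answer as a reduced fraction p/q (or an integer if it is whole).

4/7

Distances from 9: 1:2, 2:1, 3:2, 4:2, 5:2, 6:2, 7:2, 8:1. Sum = 14.
n = 9, so closeness = 8/14 = 4/7.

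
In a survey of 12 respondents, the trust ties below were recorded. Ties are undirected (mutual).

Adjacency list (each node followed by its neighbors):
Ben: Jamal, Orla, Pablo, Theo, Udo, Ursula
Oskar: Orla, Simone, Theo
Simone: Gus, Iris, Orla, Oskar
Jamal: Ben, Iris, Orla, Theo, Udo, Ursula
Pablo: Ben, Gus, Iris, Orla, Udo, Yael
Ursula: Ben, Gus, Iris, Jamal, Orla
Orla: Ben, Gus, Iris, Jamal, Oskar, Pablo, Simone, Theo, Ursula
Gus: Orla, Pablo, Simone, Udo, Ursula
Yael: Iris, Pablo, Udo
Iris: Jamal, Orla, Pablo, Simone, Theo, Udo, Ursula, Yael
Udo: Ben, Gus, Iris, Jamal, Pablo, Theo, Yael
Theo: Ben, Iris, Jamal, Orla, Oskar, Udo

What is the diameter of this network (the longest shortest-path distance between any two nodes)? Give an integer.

Eccentricity of each node (its greatest distance to any other): Ben:2, Gus:2, Iris:2, Jamal:2, Orla:2, Oskar:3, Pablo:2, Simone:2, Theo:2, Udo:2, Ursula:2, Yael:3.
The maximum eccentricity is 3, realized for instance by the pair Yael–Oskar via Yael – Iris – Simone – Oskar. So the diameter is 3.

3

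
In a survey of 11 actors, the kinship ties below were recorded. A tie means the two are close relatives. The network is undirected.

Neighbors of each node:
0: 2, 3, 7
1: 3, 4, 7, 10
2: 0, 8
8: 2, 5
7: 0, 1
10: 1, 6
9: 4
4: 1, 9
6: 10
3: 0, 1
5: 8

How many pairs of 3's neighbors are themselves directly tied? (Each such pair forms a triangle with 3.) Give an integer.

0

3's neighbors are 0 and 1, but none of them are tied to each other, so no triangle contains 3.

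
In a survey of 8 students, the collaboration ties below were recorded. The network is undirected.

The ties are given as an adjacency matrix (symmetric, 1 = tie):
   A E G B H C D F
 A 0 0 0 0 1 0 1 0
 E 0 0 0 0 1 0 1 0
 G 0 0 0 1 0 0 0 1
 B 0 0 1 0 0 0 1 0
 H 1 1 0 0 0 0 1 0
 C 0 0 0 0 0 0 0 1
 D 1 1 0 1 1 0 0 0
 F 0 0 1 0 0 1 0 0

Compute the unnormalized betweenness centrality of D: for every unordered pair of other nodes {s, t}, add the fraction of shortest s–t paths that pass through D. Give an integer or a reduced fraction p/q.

Pairs whose geodesics pass through D — A–E: 1/2; A–G: 1; A–B: 1; A–C: 1; A–F: 1; E–G: 1; E–B: 1; E–C: 1; E–F: 1; G–H: 1; B–H: 1; H–C: 1; H–F: 1.
All other pairs contribute 0.
Summing the contributions gives betweenness(D) = 25/2.

25/2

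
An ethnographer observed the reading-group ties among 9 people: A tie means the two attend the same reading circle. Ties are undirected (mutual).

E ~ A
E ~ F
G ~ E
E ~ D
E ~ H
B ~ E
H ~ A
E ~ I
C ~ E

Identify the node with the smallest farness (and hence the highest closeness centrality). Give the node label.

E

Farness (sum of distances to all others) for each node — A:14, B:15, C:15, D:15, E:8, F:15, G:15, H:14, I:15.
The smallest farness is 8, for E, so E has the highest closeness.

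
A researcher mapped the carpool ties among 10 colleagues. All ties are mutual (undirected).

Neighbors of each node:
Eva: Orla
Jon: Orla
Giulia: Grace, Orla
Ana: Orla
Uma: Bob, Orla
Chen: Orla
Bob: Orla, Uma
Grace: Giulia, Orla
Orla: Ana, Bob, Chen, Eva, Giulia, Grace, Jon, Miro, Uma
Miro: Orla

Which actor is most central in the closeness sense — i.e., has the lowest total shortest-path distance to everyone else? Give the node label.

Orla

Farness (sum of distances to all others) for each node — Ana:17, Bob:16, Chen:17, Eva:17, Giulia:16, Grace:16, Jon:17, Miro:17, Orla:9, Uma:16.
The smallest farness is 9, for Orla, so Orla has the highest closeness.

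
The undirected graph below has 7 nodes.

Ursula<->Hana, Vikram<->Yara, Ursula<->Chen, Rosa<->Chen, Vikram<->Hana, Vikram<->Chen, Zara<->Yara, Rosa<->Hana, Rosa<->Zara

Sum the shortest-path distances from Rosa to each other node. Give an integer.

Distances from Rosa: Chen:1, Hana:1, Ursula:2, Vikram:2, Yara:2, Zara:1.
Sum = 1 + 1 + 2 + 2 + 2 + 1 = 9.

9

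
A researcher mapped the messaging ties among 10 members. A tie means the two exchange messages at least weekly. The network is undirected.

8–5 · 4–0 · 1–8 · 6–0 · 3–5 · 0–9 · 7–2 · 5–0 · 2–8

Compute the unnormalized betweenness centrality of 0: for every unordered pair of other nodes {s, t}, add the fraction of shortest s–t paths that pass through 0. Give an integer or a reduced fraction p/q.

21

Pairs whose geodesics pass through 0 — 2–6: 1; 2–4: 1; 2–9: 1; 6–1: 1; 6–8: 1; 6–3: 1; 6–7: 1; 6–4: 1; 6–5: 1; 6–9: 1; 1–4: 1; 1–9: 1; 8–4: 1; 8–9: 1 … (+7 more pairs).
All other pairs contribute 0.
Summing the contributions gives betweenness(0) = 21.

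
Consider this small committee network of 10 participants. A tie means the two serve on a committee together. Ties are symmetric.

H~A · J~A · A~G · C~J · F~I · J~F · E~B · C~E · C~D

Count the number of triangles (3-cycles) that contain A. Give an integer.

0

A's neighbors are G, H, and J, but none of them are tied to each other, so no triangle contains A.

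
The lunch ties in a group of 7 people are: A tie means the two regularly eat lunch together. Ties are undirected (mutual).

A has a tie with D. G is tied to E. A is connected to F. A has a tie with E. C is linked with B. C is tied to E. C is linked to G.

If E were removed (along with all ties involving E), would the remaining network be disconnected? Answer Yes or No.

Yes

Removing E leaves {A, D, and F} with no path to {B, C, and G}, so the network splits into 2 components. E is a cut vertex.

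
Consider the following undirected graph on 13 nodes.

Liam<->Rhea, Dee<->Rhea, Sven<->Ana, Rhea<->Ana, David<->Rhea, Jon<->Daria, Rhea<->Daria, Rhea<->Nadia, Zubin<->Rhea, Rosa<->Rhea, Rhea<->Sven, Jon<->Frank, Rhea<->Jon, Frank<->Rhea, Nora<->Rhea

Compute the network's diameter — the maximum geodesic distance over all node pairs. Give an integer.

Eccentricity of each node (its greatest distance to any other): Ana:2, Daria:2, David:2, Dee:2, Frank:2, Jon:2, Liam:2, Nadia:2, Nora:2, Rhea:1, Rosa:2, Sven:2, Zubin:2.
The maximum eccentricity is 2, realized for instance by the pair Ana–Dee via Ana – Rhea – Dee. So the diameter is 2.

2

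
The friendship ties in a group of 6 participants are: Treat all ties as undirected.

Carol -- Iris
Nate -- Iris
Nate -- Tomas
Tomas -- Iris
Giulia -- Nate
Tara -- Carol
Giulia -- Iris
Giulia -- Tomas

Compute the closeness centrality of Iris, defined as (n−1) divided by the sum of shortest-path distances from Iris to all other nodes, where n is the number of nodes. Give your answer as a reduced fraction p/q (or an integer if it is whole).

Distances from Iris: Carol:1, Giulia:1, Nate:1, Tara:2, Tomas:1. Sum = 6.
n = 6, so closeness = 5/6.

5/6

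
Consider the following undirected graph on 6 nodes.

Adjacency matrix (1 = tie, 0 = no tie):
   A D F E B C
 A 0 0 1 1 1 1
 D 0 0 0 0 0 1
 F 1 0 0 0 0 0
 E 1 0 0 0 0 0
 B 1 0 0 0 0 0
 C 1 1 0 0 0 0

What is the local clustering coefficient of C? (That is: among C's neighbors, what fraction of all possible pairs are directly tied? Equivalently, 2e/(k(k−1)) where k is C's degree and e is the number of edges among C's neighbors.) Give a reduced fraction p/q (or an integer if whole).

C's neighbors: A and D (k = 2).
Possible neighbor pairs: C(2,2) = 1. Edges among them: none → e = 0.
Clustering(C) = 0/1.

0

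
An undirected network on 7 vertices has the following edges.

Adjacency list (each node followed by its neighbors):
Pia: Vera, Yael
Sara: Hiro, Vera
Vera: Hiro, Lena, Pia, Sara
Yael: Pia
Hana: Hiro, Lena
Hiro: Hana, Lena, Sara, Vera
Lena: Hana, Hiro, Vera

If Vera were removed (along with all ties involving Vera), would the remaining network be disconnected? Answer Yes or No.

Removing Vera leaves {Hana, Hiro, Lena, and Sara} with no path to {Pia and Yael}, so the network splits into 2 components. Vera is a cut vertex.

Yes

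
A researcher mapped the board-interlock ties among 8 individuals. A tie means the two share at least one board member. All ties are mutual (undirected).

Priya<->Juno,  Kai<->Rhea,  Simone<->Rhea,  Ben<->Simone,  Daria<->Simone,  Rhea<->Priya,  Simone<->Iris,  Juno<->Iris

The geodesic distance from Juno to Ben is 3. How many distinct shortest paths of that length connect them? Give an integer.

The shortest distance is 3, and the only length-3 path is Juno–Iris–Simone–Ben. So there is exactly 1 shortest path.

1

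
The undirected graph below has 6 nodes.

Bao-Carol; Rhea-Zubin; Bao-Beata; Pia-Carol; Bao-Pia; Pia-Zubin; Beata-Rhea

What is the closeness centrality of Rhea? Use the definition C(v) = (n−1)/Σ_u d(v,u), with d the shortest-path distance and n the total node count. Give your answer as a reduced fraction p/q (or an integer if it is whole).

Distances from Rhea: Bao:2, Beata:1, Carol:3, Pia:2, Zubin:1. Sum = 9.
n = 6, so closeness = 5/9.

5/9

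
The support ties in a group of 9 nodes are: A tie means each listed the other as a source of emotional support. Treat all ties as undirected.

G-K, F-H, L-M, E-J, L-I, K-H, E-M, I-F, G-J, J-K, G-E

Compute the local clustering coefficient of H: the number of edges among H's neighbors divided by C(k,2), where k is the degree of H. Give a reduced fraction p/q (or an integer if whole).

H's neighbors: F and K (k = 2).
Possible neighbor pairs: C(2,2) = 1. Edges among them: none → e = 0.
Clustering(H) = 0/1.

0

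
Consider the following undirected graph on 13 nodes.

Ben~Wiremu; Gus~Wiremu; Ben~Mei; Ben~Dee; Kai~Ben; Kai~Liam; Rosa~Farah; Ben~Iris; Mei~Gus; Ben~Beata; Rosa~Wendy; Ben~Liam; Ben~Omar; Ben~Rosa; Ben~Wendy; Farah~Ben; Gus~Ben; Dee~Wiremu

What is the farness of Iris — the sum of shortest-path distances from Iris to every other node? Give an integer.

Distances from Iris: Beata:2, Ben:1, Dee:2, Farah:2, Gus:2, Kai:2, Liam:2, Mei:2, Omar:2, Rosa:2, Wendy:2, Wiremu:2.
Sum = 2 + 1 + 2 + 2 + 2 + 2 + 2 + 2 + 2 + 2 + 2 + 2 = 23.

23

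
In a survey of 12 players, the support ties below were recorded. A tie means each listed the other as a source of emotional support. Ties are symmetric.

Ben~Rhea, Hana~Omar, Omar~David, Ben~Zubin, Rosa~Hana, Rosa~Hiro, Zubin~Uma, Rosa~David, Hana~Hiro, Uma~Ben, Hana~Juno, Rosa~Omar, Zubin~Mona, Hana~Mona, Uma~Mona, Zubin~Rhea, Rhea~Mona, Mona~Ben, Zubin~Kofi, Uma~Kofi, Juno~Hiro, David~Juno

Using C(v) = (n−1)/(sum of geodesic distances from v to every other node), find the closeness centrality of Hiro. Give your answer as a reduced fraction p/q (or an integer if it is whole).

Distances from Hiro: Ben:3, David:2, Hana:1, Juno:1, Kofi:4, Mona:2, Omar:2, Rhea:3, Rosa:1, Uma:3, Zubin:3. Sum = 25.
n = 12, so closeness = 11/25.

11/25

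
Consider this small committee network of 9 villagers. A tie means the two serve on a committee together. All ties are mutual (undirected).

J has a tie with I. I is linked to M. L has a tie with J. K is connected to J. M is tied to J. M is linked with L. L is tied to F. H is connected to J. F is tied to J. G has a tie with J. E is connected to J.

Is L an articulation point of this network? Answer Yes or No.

No

Even without L, every remaining node can still reach every other (the residual graph is connected), so L is not a cut vertex.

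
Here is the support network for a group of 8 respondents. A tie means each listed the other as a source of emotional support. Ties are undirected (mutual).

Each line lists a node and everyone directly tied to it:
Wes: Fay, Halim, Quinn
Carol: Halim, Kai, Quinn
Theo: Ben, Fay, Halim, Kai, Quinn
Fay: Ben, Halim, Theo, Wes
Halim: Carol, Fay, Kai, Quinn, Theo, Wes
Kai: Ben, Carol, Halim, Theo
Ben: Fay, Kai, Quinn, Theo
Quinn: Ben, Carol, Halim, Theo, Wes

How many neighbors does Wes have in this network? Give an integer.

3

Wes is directly tied to Fay, Halim, and Quinn. That is 3 neighbors, so the degree of Wes is 3.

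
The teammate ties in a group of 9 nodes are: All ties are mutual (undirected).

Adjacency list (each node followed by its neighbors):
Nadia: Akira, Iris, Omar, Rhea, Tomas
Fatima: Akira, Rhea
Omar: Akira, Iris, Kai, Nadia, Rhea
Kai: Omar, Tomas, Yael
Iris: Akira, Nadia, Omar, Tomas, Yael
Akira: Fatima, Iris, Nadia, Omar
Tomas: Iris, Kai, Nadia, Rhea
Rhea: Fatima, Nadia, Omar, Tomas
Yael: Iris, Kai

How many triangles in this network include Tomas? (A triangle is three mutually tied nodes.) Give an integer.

Tomas's neighbors: Iris, Kai, Nadia, and Rhea.
Neighbor pairs that are themselves tied: Tomas–Iris–Nadia; Tomas–Nadia–Rhea. Each forms one triangle with Tomas, for 2 in total.

2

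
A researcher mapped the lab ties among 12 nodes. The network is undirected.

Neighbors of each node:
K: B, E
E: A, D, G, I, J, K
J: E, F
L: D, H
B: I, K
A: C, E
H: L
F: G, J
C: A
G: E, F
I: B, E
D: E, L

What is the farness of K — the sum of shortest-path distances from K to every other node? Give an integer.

Distances from K: A:2, B:1, C:3, D:2, E:1, F:3, G:2, H:4, I:2, J:2, L:3.
Sum = 2 + 1 + 3 + 2 + 1 + 3 + 2 + 4 + 2 + 2 + 3 = 25.

25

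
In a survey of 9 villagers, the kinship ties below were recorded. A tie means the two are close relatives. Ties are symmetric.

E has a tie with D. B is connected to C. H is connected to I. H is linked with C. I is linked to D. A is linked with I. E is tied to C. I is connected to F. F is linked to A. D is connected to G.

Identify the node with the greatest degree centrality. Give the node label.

I

Degrees — A:2, B:1, C:3, D:3, E:2, F:2, G:1, H:2, I:4.
The maximum is 4, attained only by I.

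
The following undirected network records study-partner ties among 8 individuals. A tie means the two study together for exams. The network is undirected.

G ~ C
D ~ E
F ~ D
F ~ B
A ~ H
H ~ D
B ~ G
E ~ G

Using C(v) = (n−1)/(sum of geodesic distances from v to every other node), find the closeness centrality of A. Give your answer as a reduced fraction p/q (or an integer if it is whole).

Distances from A: B:4, C:5, D:2, E:3, F:3, G:4, H:1. Sum = 22.
n = 8, so closeness = 7/22.

7/22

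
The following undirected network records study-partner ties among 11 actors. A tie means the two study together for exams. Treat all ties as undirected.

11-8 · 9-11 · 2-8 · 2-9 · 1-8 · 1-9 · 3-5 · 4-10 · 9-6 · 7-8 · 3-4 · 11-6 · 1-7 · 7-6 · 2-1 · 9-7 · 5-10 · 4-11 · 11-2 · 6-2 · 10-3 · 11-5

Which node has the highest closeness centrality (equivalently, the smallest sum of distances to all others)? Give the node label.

11

Farness (sum of distances to all others) for each node — 1:22, 2:17, 3:25, 4:19, 5:19, 6:18, 7:22, 8:18, 9:17, 10:25, 11:14.
The smallest farness is 14, for 11, so 11 has the highest closeness.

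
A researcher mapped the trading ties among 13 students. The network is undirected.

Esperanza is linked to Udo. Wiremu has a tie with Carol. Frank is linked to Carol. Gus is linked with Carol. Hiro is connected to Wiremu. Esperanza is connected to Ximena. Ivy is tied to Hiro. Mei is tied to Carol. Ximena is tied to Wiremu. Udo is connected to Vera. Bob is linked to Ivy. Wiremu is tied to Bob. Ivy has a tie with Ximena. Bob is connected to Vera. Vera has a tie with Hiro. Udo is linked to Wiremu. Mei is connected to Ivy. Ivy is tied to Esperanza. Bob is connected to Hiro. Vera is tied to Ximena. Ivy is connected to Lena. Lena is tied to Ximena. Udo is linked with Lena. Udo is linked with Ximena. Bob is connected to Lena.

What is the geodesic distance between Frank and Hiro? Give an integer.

One shortest route is Frank – Carol – Wiremu – Hiro, which uses 3 edges, and at distance 2 from Frank we only reach {Gus, Mei, Wiremu}, which does not include Hiro. So d(Frank,Hiro) = 3.

3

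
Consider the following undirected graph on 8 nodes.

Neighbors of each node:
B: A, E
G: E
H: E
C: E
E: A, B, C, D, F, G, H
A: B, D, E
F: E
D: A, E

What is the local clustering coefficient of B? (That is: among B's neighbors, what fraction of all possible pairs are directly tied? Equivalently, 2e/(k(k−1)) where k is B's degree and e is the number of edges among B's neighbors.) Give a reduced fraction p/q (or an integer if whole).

1

B's neighbors: A and E (k = 2).
Possible neighbor pairs: C(2,2) = 1. Edges among them: A–E → e = 1.
Clustering(B) = 1/1.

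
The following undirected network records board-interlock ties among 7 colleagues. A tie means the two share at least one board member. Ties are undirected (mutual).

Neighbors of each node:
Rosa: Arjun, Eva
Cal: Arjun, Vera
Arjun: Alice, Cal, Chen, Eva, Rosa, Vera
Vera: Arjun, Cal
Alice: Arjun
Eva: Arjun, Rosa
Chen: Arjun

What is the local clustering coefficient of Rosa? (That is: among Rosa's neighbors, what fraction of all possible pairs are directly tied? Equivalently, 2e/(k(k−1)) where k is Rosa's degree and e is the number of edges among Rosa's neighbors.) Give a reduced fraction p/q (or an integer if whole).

Rosa's neighbors: Arjun and Eva (k = 2).
Possible neighbor pairs: C(2,2) = 1. Edges among them: Arjun–Eva → e = 1.
Clustering(Rosa) = 1/1.

1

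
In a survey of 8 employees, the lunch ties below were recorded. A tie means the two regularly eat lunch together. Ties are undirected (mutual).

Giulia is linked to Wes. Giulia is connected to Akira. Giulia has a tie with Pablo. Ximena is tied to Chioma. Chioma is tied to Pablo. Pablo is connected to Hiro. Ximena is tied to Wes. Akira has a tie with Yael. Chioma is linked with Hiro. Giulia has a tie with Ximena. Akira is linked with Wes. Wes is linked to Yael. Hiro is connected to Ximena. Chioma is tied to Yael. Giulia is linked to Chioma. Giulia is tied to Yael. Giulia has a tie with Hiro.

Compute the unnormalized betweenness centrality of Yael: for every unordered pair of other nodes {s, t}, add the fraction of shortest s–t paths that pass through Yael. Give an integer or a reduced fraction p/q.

Pairs whose geodesics pass through Yael — Akira–Chioma: 1/2; Chioma–Wes: 1/3.
All other pairs contribute 0.
Summing the contributions gives betweenness(Yael) = 5/6.

5/6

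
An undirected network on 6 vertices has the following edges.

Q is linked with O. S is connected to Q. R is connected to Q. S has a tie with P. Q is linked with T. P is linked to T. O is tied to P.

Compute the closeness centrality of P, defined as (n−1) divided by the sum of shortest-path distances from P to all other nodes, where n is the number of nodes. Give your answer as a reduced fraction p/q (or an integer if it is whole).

5/8

Distances from P: O:1, Q:2, R:3, S:1, T:1. Sum = 8.
n = 6, so closeness = 5/8.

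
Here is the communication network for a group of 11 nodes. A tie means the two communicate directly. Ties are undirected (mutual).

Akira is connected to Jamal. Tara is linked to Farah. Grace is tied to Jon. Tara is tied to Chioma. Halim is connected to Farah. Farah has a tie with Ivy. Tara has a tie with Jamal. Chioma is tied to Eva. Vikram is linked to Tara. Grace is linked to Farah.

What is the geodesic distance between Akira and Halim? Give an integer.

4

One shortest route is Akira – Jamal – Tara – Farah – Halim, which uses 4 edges, and at distance 3 from Akira we only reach {Chioma, Farah, Vikram}, which does not include Halim. So d(Akira,Halim) = 4.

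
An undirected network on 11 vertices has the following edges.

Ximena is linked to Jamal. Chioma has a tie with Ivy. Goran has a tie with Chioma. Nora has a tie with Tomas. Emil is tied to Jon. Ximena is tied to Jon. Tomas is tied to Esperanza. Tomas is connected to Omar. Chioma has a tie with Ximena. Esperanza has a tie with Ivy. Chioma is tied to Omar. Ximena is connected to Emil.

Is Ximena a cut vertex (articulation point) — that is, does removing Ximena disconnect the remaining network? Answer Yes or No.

Yes

Removing Ximena leaves {Chioma, Esperanza, Goran, Ivy, Nora, Omar, and Tomas} with no path to {Emil and Jon}, so the network splits into 3 components. Ximena is a cut vertex.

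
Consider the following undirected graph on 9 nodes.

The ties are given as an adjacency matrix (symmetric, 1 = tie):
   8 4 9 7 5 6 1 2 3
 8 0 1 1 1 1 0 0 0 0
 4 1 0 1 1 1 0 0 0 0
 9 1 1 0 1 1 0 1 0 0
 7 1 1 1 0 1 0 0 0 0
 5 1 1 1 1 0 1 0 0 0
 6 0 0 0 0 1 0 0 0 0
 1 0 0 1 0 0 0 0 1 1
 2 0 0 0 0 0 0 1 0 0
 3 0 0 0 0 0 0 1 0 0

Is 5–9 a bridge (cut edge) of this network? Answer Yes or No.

No

Even without that edge, 5 still reaches 9 via 5 – 8 – 9, so the network stays connected. Not a bridge.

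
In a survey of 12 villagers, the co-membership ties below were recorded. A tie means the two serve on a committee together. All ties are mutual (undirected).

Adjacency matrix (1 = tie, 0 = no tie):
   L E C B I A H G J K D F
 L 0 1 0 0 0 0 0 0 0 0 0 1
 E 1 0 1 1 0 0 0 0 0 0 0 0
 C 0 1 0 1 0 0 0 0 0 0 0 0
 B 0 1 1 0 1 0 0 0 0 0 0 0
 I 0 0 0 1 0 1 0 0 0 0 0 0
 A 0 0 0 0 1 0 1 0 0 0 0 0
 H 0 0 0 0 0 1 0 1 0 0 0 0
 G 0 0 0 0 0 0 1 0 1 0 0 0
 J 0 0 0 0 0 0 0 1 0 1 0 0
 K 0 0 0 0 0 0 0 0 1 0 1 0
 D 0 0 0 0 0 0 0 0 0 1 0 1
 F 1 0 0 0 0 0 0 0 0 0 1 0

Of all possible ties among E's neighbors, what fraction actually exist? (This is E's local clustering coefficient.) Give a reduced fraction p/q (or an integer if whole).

E's neighbors: B, C, and L (k = 3).
Possible neighbor pairs: C(3,2) = 3. Edges among them: B–C → e = 1.
Clustering(E) = 1/3.

1/3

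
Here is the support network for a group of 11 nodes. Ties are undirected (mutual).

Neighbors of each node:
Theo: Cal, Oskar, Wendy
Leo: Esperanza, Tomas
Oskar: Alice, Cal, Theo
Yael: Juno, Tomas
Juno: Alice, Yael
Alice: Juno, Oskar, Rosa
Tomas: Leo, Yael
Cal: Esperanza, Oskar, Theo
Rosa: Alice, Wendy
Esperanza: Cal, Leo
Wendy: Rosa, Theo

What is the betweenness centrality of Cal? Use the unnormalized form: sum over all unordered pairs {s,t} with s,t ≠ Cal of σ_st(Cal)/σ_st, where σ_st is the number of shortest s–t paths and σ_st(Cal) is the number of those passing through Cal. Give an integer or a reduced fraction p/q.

35/3

Pairs whose geodesics pass through Cal — Esperanza–Oskar: 1; Esperanza–Theo: 1; Esperanza–Wendy: 1; Esperanza–Rosa: 2/2; Esperanza–Alice: 1; Esperanza–Juno: 1/2; Oskar–Tomas: 1/2; Oskar–Leo: 1; Theo–Tomas: 1; Theo–Leo: 1; Wendy–Tomas: 1/2; Wendy–Leo: 1; Rosa–Leo: 2/3; Alice–Leo: 1/2.
All other pairs contribute 0.
Summing the contributions gives betweenness(Cal) = 35/3.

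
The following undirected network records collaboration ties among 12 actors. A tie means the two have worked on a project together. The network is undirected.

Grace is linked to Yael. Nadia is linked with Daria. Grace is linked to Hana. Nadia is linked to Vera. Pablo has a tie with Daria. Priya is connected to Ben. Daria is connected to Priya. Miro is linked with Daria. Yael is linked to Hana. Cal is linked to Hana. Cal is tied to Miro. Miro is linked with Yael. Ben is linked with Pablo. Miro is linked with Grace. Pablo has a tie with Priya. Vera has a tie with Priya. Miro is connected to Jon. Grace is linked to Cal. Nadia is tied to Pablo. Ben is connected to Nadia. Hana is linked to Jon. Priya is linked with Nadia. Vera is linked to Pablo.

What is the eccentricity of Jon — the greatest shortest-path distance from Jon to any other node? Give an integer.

Distances from Jon: Ben:4, Cal:2, Daria:2, Grace:2, Hana:1, Miro:1, Nadia:3, Pablo:3, Priya:3, Vera:4, Yael:2.
The largest is 4 (to Ben and Vera), so the eccentricity of Jon is 4.

4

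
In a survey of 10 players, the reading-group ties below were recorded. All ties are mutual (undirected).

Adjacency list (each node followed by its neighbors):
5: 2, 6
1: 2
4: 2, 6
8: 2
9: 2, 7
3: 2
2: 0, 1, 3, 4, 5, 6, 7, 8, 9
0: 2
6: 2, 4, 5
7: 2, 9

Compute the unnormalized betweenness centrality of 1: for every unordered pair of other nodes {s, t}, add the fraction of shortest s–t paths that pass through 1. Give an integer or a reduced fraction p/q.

0

No shortest path between any pair of other nodes passes through 1.
Summing the contributions gives betweenness(1) = 0.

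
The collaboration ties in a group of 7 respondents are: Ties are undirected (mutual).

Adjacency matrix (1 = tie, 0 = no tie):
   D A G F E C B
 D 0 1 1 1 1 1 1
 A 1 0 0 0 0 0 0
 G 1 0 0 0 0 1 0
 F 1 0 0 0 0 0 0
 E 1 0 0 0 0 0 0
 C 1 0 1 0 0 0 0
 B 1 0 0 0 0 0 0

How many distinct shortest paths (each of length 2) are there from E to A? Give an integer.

The shortest distance is 2, and the only length-2 path is E–D–A. So there is exactly 1 shortest path.

1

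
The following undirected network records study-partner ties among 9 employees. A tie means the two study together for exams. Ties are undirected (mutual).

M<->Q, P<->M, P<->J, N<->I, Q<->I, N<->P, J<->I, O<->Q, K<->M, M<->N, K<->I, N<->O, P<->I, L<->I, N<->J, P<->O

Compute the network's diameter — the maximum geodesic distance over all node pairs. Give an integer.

Eccentricity of each node (its greatest distance to any other): I:2, J:2, K:3, L:3, M:3, N:2, O:3, P:2, Q:2.
The maximum eccentricity is 3, realized for instance by the pair L–M via L – I – N – M. So the diameter is 3.

3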